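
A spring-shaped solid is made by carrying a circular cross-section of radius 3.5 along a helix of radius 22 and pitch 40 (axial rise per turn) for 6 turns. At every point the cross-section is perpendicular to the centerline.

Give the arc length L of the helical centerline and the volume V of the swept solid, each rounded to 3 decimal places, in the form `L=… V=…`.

2πR = 2π·22 = 138.230077
per-turn = √(138.230077² + 40²) = √(19107.5541 + 1600) = √20707.5541 = 143.901196
L = 6 × 143.901196 = 863.407174
V = π·3.5² × L = 38.484510 × 863.407174 = 33227.802032

L=863.407 V=33227.802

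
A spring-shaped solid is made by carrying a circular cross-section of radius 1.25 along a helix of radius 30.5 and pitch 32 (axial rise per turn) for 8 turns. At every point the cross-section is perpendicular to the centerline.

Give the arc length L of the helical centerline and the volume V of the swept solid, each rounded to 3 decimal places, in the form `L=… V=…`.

L=1554.324 V=7629.770

2πR = 2π·30.5 = 191.637152
per-turn = √(191.637152² + 32²) = √(36724.7980 + 1024) = √37748.7980 = 194.290499
L = 8 × 194.290499 = 1554.323991
V = π·1.25² × L = 4.908739 × 1554.323991 = 7629.770051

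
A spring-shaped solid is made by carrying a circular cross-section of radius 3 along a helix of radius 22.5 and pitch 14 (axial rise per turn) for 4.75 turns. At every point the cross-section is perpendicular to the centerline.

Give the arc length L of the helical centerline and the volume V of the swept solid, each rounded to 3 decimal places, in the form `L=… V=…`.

2πR = 2π·22.5 = 141.371669
per-turn = √(141.371669² + 14²) = √(19985.9489 + 196) = √20181.9489 = 142.063186
L = 4.75 × 142.063186 = 674.800135
V = π·3² × L = 28.274334 × 674.800135 = 19079.524324

L=674.800 V=19079.524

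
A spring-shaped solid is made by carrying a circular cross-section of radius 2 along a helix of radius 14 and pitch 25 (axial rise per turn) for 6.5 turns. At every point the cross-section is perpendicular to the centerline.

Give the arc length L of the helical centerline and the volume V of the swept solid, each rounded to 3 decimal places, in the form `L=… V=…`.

L=594.413 V=7469.616

2πR = 2π·14 = 87.964594
per-turn = √(87.964594² + 25²) = √(7737.7699 + 625) = √8362.7699 = 91.448181
L = 6.5 × 91.448181 = 594.413178
V = π·2² × L = 12.566371 × 594.413178 = 7469.616293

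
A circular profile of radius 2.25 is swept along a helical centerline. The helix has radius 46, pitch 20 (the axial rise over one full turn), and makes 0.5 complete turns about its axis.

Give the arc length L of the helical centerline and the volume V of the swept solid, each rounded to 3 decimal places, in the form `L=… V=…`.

2πR = 2π·46 = 289.026524
per-turn = √(289.026524² + 20²) = √(83536.3317 + 400) = √83936.3317 = 289.717676
L = 0.5 × 289.717676 = 144.858838
V = π·2.25² × L = 15.904313 × 144.858838 = 2303.880271

L=144.859 V=2303.880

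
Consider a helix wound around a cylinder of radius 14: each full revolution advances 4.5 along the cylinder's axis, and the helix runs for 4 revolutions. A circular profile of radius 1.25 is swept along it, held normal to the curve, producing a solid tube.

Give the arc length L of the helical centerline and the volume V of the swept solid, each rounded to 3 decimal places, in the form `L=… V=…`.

L=352.318 V=1729.439

2πR = 2π·14 = 87.964594
per-turn = √(87.964594² + 4.5²) = √(7737.7699 + 20.25) = √7758.0199 = 88.079622
L = 4 × 88.079622 = 352.318489
V = π·1.25² × L = 4.908739 × 352.318489 = 1729.439338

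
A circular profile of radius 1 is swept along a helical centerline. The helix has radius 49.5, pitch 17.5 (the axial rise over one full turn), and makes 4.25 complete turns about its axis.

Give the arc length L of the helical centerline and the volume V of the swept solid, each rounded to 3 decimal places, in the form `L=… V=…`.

L=1323.916 V=4159.204

2πR = 2π·49.5 = 311.017673
per-turn = √(311.017673² + 17.5²) = √(96731.9927 + 306.25) = √97038.2427 = 311.509619
L = 4.25 × 311.509619 = 1323.915881
V = π·1² × L = 3.141593 × 1323.915881 = 4159.204405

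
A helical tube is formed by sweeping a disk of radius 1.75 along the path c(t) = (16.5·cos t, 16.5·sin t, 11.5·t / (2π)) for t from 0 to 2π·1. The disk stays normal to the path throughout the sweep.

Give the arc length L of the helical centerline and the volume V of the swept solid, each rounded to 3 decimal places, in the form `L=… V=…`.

2πR = 2π·16.5 = 103.672558
per-turn = √(103.672558² + 11.5²) = √(10747.9992 + 132.25) = √10880.2492 = 104.308433
L = 1 × 104.308433 = 104.308433
V = π·1.75² × L = 9.621128 × 104.308433 = 1003.564733

L=104.308 V=1003.565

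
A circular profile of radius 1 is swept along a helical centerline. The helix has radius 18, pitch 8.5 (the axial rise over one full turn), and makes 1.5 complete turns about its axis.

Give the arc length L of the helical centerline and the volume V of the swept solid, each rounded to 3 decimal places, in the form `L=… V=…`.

2πR = 2π·18 = 113.097336
per-turn = √(113.097336² + 8.5²) = √(12791.0073 + 72.25) = √12863.2573 = 113.416301
L = 1.5 × 113.416301 = 170.124451
V = π·1² × L = 3.141593 × 170.124451 = 534.461726

L=170.124 V=534.462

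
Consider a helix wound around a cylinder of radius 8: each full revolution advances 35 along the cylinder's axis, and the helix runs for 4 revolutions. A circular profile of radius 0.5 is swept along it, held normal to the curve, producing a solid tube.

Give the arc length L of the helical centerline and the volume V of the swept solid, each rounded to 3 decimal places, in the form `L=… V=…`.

L=245.002 V=192.424

2πR = 2π·8 = 50.265482
per-turn = √(50.265482² + 35²) = √(2526.6187 + 1225) = √3751.6187 = 61.250459
L = 4 × 61.250459 = 245.001836
V = π·0.5² × L = 0.785398 × 245.001836 = 192.423992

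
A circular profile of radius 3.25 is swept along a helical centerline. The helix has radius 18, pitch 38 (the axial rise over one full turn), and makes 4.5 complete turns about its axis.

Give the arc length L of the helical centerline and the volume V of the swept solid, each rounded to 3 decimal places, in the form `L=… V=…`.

2πR = 2π·18 = 113.097336
per-turn = √(113.097336² + 38²) = √(12791.0073 + 1444) = √14235.0073 = 119.310550
L = 4.5 × 119.310550 = 536.897474
V = π·3.25² × L = 33.183072 × 536.897474 = 17815.907763

L=536.897 V=17815.908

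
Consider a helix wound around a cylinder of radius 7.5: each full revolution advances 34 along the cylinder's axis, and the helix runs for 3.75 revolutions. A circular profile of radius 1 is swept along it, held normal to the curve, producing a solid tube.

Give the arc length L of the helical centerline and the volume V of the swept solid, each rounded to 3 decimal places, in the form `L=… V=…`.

L=217.909 V=684.581

2πR = 2π·7.5 = 47.123890
per-turn = √(47.123890² + 34²) = √(2220.6610 + 1156) = √3376.6610 = 58.109044
L = 3.75 × 58.109044 = 217.908915
V = π·1² × L = 3.141593 × 217.908915 = 684.581046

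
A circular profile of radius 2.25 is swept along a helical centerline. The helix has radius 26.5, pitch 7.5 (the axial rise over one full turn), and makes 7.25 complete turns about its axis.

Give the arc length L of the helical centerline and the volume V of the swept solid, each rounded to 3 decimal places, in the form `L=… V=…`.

2πR = 2π·26.5 = 166.504411
per-turn = √(166.504411² + 7.5²) = √(27723.7188 + 56.25) = √27779.9688 = 166.673239
L = 7.25 × 166.673239 = 1208.380986
V = π·2.25² × L = 15.904313 × 1208.380986 = 19218.469199

L=1208.381 V=19218.469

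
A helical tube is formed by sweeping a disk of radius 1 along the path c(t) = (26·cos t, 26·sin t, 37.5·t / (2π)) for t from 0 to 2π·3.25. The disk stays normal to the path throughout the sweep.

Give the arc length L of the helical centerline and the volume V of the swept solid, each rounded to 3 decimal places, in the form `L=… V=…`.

2πR = 2π·26 = 163.362818
per-turn = √(163.362818² + 37.5²) = √(26687.4103 + 1406.25) = √28093.6603 = 167.611635
L = 3.25 × 167.611635 = 544.737815
V = π·1² × L = 3.141593 × 544.737815 = 1711.344317

L=544.738 V=1711.344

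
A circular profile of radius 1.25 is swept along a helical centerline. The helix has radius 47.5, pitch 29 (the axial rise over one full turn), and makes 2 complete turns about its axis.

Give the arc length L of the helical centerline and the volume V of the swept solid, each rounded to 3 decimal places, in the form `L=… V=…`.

2πR = 2π·47.5 = 298.451302
per-turn = √(298.451302² + 29²) = √(89073.1797 + 841) = √89914.1797 = 299.856932
L = 2 × 299.856932 = 599.713864
V = π·1.25² × L = 4.908739 × 599.713864 = 2943.838547

L=599.714 V=2943.839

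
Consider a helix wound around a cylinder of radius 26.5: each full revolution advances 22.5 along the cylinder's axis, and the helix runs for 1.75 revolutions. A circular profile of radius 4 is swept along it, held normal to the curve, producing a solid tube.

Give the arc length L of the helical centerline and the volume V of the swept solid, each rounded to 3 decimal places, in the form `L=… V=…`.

2πR = 2π·26.5 = 166.504411
per-turn = √(166.504411² + 22.5²) = √(27723.7188 + 506.25) = √28229.9688 = 168.017763
L = 1.75 × 168.017763 = 294.031086
V = π·4² × L = 50.265482 × 294.031086 = 14779.614378

L=294.031 V=14779.614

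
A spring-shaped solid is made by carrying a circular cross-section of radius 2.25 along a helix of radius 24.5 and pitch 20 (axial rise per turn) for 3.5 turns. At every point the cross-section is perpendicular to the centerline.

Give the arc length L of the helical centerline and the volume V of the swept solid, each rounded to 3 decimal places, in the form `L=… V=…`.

2πR = 2π·24.5 = 153.938040
per-turn = √(153.938040² + 20²) = √(23696.9202 + 400) = √24096.9202 = 155.231827
L = 3.5 × 155.231827 = 543.311395
V = π·2.25² × L = 15.904313 × 543.311395 = 8640.994380

L=543.311 V=8640.994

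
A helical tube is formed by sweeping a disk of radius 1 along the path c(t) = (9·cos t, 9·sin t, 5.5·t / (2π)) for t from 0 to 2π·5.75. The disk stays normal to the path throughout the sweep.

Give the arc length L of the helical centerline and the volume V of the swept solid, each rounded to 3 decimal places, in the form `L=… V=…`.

L=326.689 V=1026.324

2πR = 2π·9 = 56.548668
per-turn = √(56.548668² + 5.5²) = √(3197.7518 + 30.25) = √3228.0018 = 56.815507
L = 5.75 × 56.815507 = 326.689165
V = π·1² × L = 3.141593 × 326.689165 = 1026.324280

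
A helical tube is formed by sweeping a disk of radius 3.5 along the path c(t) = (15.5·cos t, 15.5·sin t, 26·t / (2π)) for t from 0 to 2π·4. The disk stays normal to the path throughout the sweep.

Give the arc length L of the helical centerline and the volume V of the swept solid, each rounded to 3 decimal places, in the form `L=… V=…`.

L=403.201 V=15516.992

2πR = 2π·15.5 = 97.389372
per-turn = √(97.389372² + 26²) = √(9484.6898 + 676) = √10160.6898 = 100.800247
L = 4 × 100.800247 = 403.200989
V = π·3.5² × L = 38.484510 × 403.200989 = 15516.992483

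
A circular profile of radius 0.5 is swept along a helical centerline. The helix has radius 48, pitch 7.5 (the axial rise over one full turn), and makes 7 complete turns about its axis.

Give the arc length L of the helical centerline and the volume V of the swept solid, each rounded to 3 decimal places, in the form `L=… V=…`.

L=2111.803 V=1658.606

2πR = 2π·48 = 301.592895
per-turn = √(301.592895² + 7.5²) = √(90958.2742 + 56.25) = √91014.5242 = 301.686135
L = 7 × 301.686135 = 2111.802946
V = π·0.5² × L = 0.785398 × 2111.802946 = 1658.606155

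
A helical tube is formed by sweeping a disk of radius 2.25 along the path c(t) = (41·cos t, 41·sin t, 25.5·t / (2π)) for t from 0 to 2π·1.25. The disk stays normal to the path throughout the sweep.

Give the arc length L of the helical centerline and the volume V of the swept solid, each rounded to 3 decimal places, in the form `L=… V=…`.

L=323.587 V=5146.429

2πR = 2π·41 = 257.610598
per-turn = √(257.610598² + 25.5²) = √(66363.2200 + 650.25) = √67013.4700 = 258.869600
L = 1.25 × 258.869600 = 323.587000
V = π·2.25² × L = 15.904313 × 323.587000 = 5146.428876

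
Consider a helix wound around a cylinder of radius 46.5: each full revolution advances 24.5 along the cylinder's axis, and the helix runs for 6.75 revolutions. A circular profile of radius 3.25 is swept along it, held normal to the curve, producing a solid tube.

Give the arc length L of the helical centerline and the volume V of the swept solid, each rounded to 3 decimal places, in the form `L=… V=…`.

2πR = 2π·46.5 = 292.168117
per-turn = √(292.168117² + 24.5²) = √(85362.2085 + 600.25) = √85962.4585 = 293.193551
L = 6.75 × 293.193551 = 1979.056471
V = π·3.25² × L = 33.183072 × 1979.056471 = 65671.174155

L=1979.056 V=65671.174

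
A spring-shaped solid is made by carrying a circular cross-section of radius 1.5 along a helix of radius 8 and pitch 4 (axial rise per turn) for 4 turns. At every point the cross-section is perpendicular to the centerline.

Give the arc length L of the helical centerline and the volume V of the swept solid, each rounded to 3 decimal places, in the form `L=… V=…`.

2πR = 2π·8 = 50.265482
per-turn = √(50.265482² + 4²) = √(2526.6187 + 16) = √2542.6187 = 50.424386
L = 4 × 50.424386 = 201.697545
V = π·1.5² × L = 7.068583 × 201.697545 = 1425.715932

L=201.698 V=1425.716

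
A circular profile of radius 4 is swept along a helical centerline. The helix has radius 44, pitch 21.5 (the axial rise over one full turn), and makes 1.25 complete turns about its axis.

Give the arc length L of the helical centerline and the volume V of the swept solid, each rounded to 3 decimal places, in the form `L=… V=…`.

2πR = 2π·44 = 276.460154
per-turn = √(276.460154² + 21.5²) = √(76430.2165 + 462.25) = √76892.4665 = 277.294909
L = 1.25 × 277.294909 = 346.618636
V = π·4² × L = 50.265482 × 346.618636 = 17422.952971

L=346.619 V=17422.953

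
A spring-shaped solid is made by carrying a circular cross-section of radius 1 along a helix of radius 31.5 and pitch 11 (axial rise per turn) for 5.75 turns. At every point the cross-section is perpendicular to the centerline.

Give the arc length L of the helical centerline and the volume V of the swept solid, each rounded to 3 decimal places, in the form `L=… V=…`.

2πR = 2π·31.5 = 197.920337
per-turn = √(197.920337² + 11²) = √(39172.4599 + 121) = √39293.4599 = 198.225780
L = 5.75 × 198.225780 = 1139.798235
V = π·1² × L = 3.141593 × 1139.798235 = 3580.781762

L=1139.798 V=3580.782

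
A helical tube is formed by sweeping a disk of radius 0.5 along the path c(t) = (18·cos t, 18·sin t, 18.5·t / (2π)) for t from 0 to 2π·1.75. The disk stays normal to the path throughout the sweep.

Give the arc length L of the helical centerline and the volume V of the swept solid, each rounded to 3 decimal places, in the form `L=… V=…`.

2πR = 2π·18 = 113.097336
per-turn = √(113.097336² + 18.5²) = √(12791.0073 + 342.25) = √13133.2573 = 114.600425
L = 1.75 × 114.600425 = 200.550743
V = π·0.5² × L = 0.785398 × 200.550743 = 157.512185

L=200.551 V=157.512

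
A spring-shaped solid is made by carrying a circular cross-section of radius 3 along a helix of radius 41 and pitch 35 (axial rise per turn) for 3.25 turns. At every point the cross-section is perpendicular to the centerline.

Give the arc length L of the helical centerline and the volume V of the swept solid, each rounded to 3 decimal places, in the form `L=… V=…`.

L=844.926 V=23889.730

2πR = 2π·41 = 257.610598
per-turn = √(257.610598² + 35²) = √(66363.2200 + 1225) = √67588.2200 = 259.977345
L = 3.25 × 259.977345 = 844.926372
V = π·3² × L = 28.274334 × 844.926372 = 23889.730341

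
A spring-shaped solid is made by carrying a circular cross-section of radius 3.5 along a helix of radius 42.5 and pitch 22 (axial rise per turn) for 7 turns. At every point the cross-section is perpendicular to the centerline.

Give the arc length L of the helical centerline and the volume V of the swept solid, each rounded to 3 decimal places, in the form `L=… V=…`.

L=1875.581 V=72180.802

2πR = 2π·42.5 = 267.035376
per-turn = √(267.035376² + 22²) = √(71307.8918 + 484) = √71791.8918 = 267.940090
L = 7 × 267.940090 = 1875.580630
V = π·3.5² × L = 38.484510 × 1875.580630 = 72180.801507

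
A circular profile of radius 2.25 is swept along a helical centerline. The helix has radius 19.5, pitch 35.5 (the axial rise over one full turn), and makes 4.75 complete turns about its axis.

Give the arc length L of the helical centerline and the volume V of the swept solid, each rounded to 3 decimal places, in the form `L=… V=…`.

2πR = 2π·19.5 = 122.522113
per-turn = √(122.522113² + 35.5²) = √(15011.6683 + 1260.25) = √16271.9183 = 127.561429
L = 4.75 × 127.561429 = 605.916790
V = π·2.25² × L = 15.904313 × 605.916790 = 9636.690166

L=605.917 V=9636.690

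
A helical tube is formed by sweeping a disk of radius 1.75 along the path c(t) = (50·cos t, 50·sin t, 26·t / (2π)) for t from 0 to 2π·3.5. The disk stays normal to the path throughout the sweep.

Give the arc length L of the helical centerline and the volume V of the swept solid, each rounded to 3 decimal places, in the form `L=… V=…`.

2πR = 2π·50 = 314.159265
per-turn = √(314.159265² + 26²) = √(98696.0440 + 676) = √99372.0440 = 315.233317
L = 3.5 × 315.233317 = 1103.316609
V = π·1.75² × L = 9.621128 × 1103.316609 = 10615.149767

L=1103.317 V=10615.150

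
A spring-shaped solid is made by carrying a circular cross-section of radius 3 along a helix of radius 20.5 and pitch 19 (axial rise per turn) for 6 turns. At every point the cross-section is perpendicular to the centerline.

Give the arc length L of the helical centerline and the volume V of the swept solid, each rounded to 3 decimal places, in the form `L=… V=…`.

2πR = 2π·20.5 = 128.805299
per-turn = √(128.805299² + 19²) = √(16590.8050 + 361) = √16951.8050 = 130.199098
L = 6 × 130.199098 = 781.194585
V = π·3² × L = 28.274334 × 781.194585 = 22087.756529

L=781.195 V=22087.757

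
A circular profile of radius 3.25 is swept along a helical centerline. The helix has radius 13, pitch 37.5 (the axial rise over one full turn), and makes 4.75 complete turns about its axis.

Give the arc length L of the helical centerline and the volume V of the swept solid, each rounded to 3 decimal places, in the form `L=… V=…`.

L=426.922 V=14166.576

2πR = 2π·13 = 81.681409
per-turn = √(81.681409² + 37.5²) = √(6671.8526 + 1406.25) = √8078.1026 = 89.878265
L = 4.75 × 89.878265 = 426.921760
V = π·3.25² × L = 33.183072 × 426.921760 = 14166.575680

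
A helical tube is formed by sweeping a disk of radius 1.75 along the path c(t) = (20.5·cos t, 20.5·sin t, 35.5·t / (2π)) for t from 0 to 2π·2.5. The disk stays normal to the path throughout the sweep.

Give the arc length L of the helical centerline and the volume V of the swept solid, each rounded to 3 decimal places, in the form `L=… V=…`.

2πR = 2π·20.5 = 128.805299
per-turn = √(128.805299² + 35.5²) = √(16590.8050 + 1260.25) = √17851.0550 = 133.607840
L = 2.5 × 133.607840 = 334.019601
V = π·1.75² × L = 9.621128 × 334.019601 = 3213.645168

L=334.020 V=3213.645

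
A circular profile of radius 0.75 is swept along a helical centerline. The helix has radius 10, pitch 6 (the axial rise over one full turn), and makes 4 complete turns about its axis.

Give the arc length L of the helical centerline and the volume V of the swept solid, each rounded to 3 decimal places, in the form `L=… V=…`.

L=252.471 V=446.153

2πR = 2π·10 = 62.831853
per-turn = √(62.831853² + 6²) = √(3947.8418 + 36) = √3983.8418 = 63.117682
L = 4 × 63.117682 = 252.470727
V = π·0.75² × L = 1.767146 × 252.470727 = 446.152603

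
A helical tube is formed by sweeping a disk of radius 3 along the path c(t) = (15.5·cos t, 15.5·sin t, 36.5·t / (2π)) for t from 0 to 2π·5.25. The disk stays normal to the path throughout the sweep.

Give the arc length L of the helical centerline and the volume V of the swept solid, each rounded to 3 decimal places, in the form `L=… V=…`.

2πR = 2π·15.5 = 97.389372
per-turn = √(97.389372² + 36.5²) = √(9484.6898 + 1332.25) = √10816.9398 = 104.004518
L = 5.25 × 104.004518 = 546.023721
V = π·3² × L = 28.274334 × 546.023721 = 15438.456999

L=546.024 V=15438.457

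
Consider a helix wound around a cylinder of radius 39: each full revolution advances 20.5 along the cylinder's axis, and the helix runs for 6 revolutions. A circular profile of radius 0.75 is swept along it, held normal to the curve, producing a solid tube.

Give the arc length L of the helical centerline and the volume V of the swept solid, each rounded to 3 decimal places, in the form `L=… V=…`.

L=1475.401 V=2607.249

2πR = 2π·39 = 245.044227
per-turn = √(245.044227² + 20.5²) = √(60046.6732 + 420.25) = √60466.9232 = 245.900230
L = 6 × 245.900230 = 1475.401381
V = π·0.75² × L = 1.767146 × 1475.401381 = 2607.249453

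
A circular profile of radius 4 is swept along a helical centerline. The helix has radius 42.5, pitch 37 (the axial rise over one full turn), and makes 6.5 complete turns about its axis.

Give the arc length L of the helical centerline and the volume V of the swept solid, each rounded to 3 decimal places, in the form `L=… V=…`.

L=1752.312 V=88080.827

2πR = 2π·42.5 = 267.035376
per-turn = √(267.035376² + 37²) = √(71307.8918 + 1369) = √72676.8918 = 269.586520
L = 6.5 × 269.586520 = 1752.312380
V = π·4² × L = 50.265482 × 1752.312380 = 88080.827216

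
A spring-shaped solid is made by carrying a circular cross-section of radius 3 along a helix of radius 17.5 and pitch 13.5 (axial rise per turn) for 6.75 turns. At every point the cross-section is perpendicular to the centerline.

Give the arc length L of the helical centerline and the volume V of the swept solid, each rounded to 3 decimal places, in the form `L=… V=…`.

2πR = 2π·17.5 = 109.955743
per-turn = √(109.955743² + 13.5²) = √(12090.2654 + 182.25) = √12272.5154 = 110.781386
L = 6.75 × 110.781386 = 747.774353
V = π·3² × L = 28.274334 × 747.774353 = 21142.821716

L=747.774 V=21142.822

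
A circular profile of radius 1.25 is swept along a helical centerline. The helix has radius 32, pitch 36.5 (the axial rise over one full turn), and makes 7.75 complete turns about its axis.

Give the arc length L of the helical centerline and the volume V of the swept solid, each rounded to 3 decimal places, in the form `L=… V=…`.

2πR = 2π·32 = 201.061930
per-turn = √(201.061930² + 36.5²) = √(40425.8996 + 1332.25) = √41758.1496 = 204.348109
L = 7.75 × 204.348109 = 1583.697844
V = π·1.25² × L = 4.908739 × 1583.697844 = 7773.958614

L=1583.698 V=7773.959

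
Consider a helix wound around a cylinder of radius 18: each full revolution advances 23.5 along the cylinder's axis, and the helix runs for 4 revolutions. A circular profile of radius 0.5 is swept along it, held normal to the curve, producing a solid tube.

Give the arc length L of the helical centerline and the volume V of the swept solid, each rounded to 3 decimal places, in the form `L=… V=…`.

L=462.052 V=362.895

2πR = 2π·18 = 113.097336
per-turn = √(113.097336² + 23.5²) = √(12791.0073 + 552.25) = √13343.2573 = 115.513018
L = 4 × 115.513018 = 462.052072
V = π·0.5² × L = 0.785398 × 462.052072 = 362.894848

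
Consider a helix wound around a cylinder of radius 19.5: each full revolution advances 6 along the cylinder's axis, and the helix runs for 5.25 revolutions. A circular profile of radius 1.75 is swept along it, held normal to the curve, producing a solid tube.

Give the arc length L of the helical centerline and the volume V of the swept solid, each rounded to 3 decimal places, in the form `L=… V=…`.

2πR = 2π·19.5 = 122.522113
per-turn = √(122.522113² + 6²) = √(15011.6683 + 36) = √15047.6683 = 122.668938
L = 5.25 × 122.668938 = 644.011923
V = π·1.75² × L = 9.621128 × 644.011923 = 6196.120827

L=644.012 V=6196.121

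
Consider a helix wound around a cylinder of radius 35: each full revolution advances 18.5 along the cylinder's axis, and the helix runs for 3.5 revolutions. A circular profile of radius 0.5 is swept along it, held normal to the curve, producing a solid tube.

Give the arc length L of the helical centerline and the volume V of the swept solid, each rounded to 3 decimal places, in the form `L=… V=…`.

L=772.409 V=606.649

2πR = 2π·35 = 219.911486
per-turn = √(219.911486² + 18.5²) = √(48361.0616 + 342.25) = √48703.3116 = 220.688268
L = 3.5 × 220.688268 = 772.408937
V = π·0.5² × L = 0.785398 × 772.408937 = 606.648561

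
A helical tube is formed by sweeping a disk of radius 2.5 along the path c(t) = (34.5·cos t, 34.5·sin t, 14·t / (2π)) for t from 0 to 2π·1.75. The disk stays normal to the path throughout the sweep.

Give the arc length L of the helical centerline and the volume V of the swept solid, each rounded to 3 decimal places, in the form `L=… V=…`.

2πR = 2π·34.5 = 216.769893
per-turn = √(216.769893² + 14²) = √(46989.1866 + 196) = √47185.1866 = 217.221515
L = 1.75 × 217.221515 = 380.137651
V = π·2.5² × L = 19.634954 × 380.137651 = 7463.985326

L=380.138 V=7463.985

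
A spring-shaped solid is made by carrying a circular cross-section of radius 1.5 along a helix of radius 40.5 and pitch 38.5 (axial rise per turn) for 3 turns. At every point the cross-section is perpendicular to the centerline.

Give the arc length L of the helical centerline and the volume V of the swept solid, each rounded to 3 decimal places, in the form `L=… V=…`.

2πR = 2π·40.5 = 254.469005
per-turn = √(254.469005² + 38.5²) = √(64754.4745 + 1482.25) = √66236.7245 = 257.364964
L = 3 × 257.364964 = 772.094891
V = π·1.5² × L = 7.068583 × 772.094891 = 5457.617182

L=772.095 V=5457.617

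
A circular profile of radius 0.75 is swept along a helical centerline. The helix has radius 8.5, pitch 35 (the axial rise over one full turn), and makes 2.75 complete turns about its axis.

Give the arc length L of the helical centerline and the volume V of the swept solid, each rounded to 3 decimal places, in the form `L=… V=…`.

L=175.598 V=310.307

2πR = 2π·8.5 = 53.407075
per-turn = √(53.407075² + 35²) = √(2852.3157 + 1225) = √4077.3157 = 63.853862
L = 2.75 × 63.853862 = 175.598120
V = π·0.75² × L = 1.767146 × 175.598120 = 310.307492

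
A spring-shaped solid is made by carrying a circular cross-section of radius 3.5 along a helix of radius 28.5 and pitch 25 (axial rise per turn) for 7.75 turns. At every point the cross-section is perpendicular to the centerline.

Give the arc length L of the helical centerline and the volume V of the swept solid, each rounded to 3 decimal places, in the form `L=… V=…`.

L=1401.258 V=53926.726

2πR = 2π·28.5 = 179.070781
per-turn = √(179.070781² + 25²) = √(32066.3447 + 625) = √32691.3447 = 180.807480
L = 7.75 × 180.807480 = 1401.257967
V = π·3.5² × L = 38.484510 × 1401.257967 = 53926.726265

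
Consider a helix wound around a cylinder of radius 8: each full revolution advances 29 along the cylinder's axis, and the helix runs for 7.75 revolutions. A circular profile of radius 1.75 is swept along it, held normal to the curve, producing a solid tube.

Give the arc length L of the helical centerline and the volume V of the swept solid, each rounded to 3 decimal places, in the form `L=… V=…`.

2πR = 2π·8 = 50.265482
per-turn = √(50.265482² + 29²) = √(2526.6187 + 841) = √3367.6187 = 58.031188
L = 7.75 × 58.031188 = 449.741703
V = π·1.75² × L = 9.621128 × 449.741703 = 4327.022271

L=449.742 V=4327.022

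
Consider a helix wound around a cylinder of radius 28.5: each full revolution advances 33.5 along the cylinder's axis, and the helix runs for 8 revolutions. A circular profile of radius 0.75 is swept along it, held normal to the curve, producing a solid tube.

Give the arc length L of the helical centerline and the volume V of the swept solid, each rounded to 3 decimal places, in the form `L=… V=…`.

2πR = 2π·28.5 = 179.070781
per-turn = √(179.070781² + 33.5²) = √(32066.3447 + 1122.25) = √33188.5947 = 182.177372
L = 8 × 182.177372 = 1457.418972
V = π·0.75² × L = 1.767146 × 1457.418972 = 2575.471914

L=1457.419 V=2575.472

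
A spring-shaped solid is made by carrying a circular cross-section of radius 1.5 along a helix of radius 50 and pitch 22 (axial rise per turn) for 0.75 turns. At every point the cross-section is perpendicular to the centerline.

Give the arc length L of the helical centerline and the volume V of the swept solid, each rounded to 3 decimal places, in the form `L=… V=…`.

L=236.196 V=1669.574

2πR = 2π·50 = 314.159265
per-turn = √(314.159265² + 22²) = √(98696.0440 + 484) = √99180.0440 = 314.928633
L = 0.75 × 314.928633 = 236.196475
V = π·1.5² × L = 7.068583 × 236.196475 = 1669.574498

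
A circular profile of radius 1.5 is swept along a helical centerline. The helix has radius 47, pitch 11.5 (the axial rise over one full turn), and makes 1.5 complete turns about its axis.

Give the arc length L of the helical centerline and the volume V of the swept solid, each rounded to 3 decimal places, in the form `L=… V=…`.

2πR = 2π·47 = 295.309709
per-turn = √(295.309709² + 11.5²) = √(87207.8245 + 132.25) = √87340.0745 = 295.533542
L = 1.5 × 295.533542 = 443.300313
V = π·1.5² × L = 7.068583 × 443.300313 = 3133.505266

L=443.300 V=3133.505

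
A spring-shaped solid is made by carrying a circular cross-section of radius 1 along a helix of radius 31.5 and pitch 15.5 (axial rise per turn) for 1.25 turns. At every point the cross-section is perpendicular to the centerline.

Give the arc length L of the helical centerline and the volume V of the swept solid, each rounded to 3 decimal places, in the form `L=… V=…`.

L=248.158 V=779.611

2πR = 2π·31.5 = 197.920337
per-turn = √(197.920337² + 15.5²) = √(39172.4599 + 240.25) = √39412.7099 = 198.526346
L = 1.25 × 198.526346 = 248.157932
V = π·1² × L = 3.141593 × 248.157932 = 779.611136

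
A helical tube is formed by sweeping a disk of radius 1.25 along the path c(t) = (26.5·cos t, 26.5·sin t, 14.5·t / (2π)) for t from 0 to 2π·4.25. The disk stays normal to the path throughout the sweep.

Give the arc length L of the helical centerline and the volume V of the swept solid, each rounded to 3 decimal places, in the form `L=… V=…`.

L=710.322 V=3486.785

2πR = 2π·26.5 = 166.504411
per-turn = √(166.504411² + 14.5²) = √(27723.7188 + 210.25) = √27933.9688 = 167.134583
L = 4.25 × 167.134583 = 710.321977
V = π·1.25² × L = 4.908739 × 710.321977 = 3486.784850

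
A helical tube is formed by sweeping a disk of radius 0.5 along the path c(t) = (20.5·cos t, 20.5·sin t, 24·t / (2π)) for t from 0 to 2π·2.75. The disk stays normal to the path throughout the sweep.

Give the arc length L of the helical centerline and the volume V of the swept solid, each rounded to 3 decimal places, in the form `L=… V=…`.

2πR = 2π·20.5 = 128.805299
per-turn = √(128.805299² + 24²) = √(16590.8050 + 576) = √17166.8050 = 131.022155
L = 2.75 × 131.022155 = 360.310925
V = π·0.5² × L = 0.785398 × 360.310925 = 282.987539

L=360.311 V=282.988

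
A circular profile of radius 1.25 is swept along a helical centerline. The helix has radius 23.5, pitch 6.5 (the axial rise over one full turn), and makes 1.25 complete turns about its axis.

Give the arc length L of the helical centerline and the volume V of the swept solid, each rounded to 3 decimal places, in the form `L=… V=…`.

L=184.747 V=906.876

2πR = 2π·23.5 = 147.654855
per-turn = √(147.654855² + 6.5²) = √(21801.9561 + 42.25) = √21844.2061 = 147.797856
L = 1.25 × 147.797856 = 184.747320
V = π·1.25² × L = 4.908739 × 184.747320 = 906.876284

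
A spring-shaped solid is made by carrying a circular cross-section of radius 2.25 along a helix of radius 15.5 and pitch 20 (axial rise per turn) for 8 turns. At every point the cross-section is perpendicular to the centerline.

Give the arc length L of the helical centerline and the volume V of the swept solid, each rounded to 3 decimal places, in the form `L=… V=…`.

2πR = 2π·15.5 = 97.389372
per-turn = √(97.389372² + 20²) = √(9484.6898 + 400) = √9884.6898 = 99.421777
L = 8 × 99.421777 = 795.374220
V = π·2.25² × L = 15.904313 × 795.374220 = 12649.880387

L=795.374 V=12649.880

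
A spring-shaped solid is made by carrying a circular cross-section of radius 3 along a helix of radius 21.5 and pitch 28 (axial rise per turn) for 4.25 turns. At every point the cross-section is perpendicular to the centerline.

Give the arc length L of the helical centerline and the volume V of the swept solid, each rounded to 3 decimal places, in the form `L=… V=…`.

L=586.329 V=16578.063

2πR = 2π·21.5 = 135.088484
per-turn = √(135.088484² + 28²) = √(18248.8985 + 784) = √19032.8985 = 137.959771
L = 4.25 × 137.959771 = 586.329029
V = π·3² × L = 28.274334 × 586.329029 = 16578.062721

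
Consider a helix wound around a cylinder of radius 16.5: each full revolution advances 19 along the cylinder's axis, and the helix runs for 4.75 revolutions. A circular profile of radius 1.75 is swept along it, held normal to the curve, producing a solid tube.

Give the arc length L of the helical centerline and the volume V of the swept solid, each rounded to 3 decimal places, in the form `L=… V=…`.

L=500.646 V=4816.783

2πR = 2π·16.5 = 103.672558
per-turn = √(103.672558² + 19²) = √(10747.9992 + 361) = √11108.9992 = 105.399237
L = 4.75 × 105.399237 = 500.646376
V = π·1.75² × L = 9.621128 × 500.646376 = 4816.782621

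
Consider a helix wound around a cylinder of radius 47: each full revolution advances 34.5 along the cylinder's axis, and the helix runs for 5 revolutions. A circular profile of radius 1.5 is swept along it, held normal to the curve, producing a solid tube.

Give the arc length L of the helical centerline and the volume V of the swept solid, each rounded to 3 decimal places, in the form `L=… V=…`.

L=1486.591 V=10508.090

2πR = 2π·47 = 295.309709
per-turn = √(295.309709² + 34.5²) = √(87207.8245 + 1190.25) = √88398.0745 = 297.318137
L = 5 × 297.318137 = 1486.590684
V = π·1.5² × L = 7.068583 × 1486.590684 = 10508.090337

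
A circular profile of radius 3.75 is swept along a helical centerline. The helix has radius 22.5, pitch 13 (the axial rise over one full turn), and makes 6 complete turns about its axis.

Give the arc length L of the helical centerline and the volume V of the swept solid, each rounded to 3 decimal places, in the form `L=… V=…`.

L=851.809 V=37631.758

2πR = 2π·22.5 = 141.371669
per-turn = √(141.371669² + 13²) = √(19985.9489 + 169) = √20154.9489 = 141.968126
L = 6 × 141.968126 = 851.808758
V = π·3.75² × L = 44.178647 × 851.808758 = 37631.758185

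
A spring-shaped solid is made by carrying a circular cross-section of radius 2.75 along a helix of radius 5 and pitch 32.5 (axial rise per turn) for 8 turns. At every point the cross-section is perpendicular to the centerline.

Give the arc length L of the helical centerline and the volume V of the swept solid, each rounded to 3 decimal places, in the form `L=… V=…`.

2πR = 2π·5 = 31.415927
per-turn = √(31.415927² + 32.5²) = √(986.9604 + 1056.25) = √2043.2104 = 45.201885
L = 8 × 45.201885 = 361.615083
V = π·2.75² × L = 23.758294 × 361.615083 = 8591.357614

L=361.615 V=8591.358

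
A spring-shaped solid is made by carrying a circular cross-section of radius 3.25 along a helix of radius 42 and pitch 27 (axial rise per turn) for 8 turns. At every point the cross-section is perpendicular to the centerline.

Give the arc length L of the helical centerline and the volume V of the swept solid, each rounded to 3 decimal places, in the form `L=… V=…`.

2πR = 2π·42 = 263.893783
per-turn = √(263.893783² + 27²) = √(69639.9287 + 729) = √70368.9287 = 265.271424
L = 8 × 265.271424 = 2122.171396
V = π·3.25² × L = 33.183072 × 2122.171396 = 70420.167085

L=2122.171 V=70420.167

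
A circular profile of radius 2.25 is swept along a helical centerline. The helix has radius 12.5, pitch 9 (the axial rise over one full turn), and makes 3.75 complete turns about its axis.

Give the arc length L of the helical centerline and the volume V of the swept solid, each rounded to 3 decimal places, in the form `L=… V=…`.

L=296.452 V=4714.861

2πR = 2π·12.5 = 78.539816
per-turn = √(78.539816² + 9²) = √(6168.5028 + 81) = √6249.5028 = 79.053797
L = 3.75 × 79.053797 = 296.451737
V = π·2.25² × L = 15.904313 × 296.451737 = 4714.861160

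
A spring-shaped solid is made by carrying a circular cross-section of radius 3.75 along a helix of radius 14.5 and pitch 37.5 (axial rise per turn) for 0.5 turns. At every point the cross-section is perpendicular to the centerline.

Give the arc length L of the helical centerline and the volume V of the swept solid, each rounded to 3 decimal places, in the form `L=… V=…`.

L=49.261 V=2176.285

2πR = 2π·14.5 = 91.106187
per-turn = √(91.106187² + 37.5²) = √(8300.3373 + 1406.25) = √9706.5873 = 98.522014
L = 0.5 × 98.522014 = 49.261007
V = π·3.75² × L = 44.178647 × 49.261007 = 2176.284630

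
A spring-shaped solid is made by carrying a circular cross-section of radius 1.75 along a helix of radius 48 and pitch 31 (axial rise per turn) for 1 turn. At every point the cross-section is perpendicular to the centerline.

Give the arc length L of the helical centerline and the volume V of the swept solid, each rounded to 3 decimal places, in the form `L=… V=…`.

2πR = 2π·48 = 301.592895
per-turn = √(301.592895² + 31²) = √(90958.2742 + 961) = √91919.2742 = 303.181916
L = 1 × 303.181916 = 303.181916
V = π·1.75² × L = 9.621128 × 303.181916 = 2916.951870

L=303.182 V=2916.952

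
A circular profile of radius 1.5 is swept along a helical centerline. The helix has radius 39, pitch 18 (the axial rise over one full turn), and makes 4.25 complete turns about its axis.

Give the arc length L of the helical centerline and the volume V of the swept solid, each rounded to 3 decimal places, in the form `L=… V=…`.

2πR = 2π·39 = 245.044227
per-turn = √(245.044227² + 18²) = √(60046.6732 + 324) = √60370.6732 = 245.704443
L = 4.25 × 245.704443 = 1044.243882
V = π·1.5² × L = 7.068583 × 1044.243882 = 7381.325041

L=1044.244 V=7381.325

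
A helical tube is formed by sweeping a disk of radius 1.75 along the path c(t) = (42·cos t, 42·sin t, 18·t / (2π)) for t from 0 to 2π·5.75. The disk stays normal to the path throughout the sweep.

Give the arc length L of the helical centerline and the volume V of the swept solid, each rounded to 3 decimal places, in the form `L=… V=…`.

2πR = 2π·42 = 263.893783
per-turn = √(263.893783² + 18²) = √(69639.9287 + 324) = √69963.9287 = 264.506954
L = 5.75 × 264.506954 = 1520.914985
V = π·1.75² × L = 9.621128 × 1520.914985 = 14632.916988

L=1520.915 V=14632.917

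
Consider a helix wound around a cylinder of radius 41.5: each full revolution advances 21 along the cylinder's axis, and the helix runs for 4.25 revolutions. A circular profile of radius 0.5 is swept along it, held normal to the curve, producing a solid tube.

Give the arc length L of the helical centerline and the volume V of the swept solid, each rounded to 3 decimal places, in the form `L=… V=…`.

L=1111.785 V=873.194

2πR = 2π·41.5 = 260.752190
per-turn = √(260.752190² + 21²) = √(67991.7047 + 441) = √68432.7047 = 261.596454
L = 4.25 × 261.596454 = 1111.784929
V = π·0.5² × L = 0.785398 × 1111.784929 = 873.193842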